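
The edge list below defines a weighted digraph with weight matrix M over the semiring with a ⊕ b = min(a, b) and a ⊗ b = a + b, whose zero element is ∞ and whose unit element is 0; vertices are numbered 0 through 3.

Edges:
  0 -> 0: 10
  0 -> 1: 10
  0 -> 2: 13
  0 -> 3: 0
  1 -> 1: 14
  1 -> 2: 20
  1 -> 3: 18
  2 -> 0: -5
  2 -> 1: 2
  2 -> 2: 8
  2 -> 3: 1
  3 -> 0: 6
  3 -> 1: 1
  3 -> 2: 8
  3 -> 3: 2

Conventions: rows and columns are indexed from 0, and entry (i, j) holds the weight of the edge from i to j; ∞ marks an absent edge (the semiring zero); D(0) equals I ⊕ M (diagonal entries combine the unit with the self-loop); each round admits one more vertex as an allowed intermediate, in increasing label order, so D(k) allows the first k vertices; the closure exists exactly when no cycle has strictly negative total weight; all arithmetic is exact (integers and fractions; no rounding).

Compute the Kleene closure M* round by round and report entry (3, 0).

D(0):
  [0, 10, 13, 0]
  [∞, 0, 20, 18]
  [-5, 2, 0, 1]
  [6, 1, 8, 0]
D(1):
  [0, 10, 13, 0]
  [∞, 0, 20, 18]
  [-5, 2, 0, -5]
  [6, 1, 8, 0]
D(2):
  [0, 10, 13, 0]
  [∞, 0, 20, 18]
  [-5, 2, 0, -5]
  [6, 1, 8, 0]
D(3):
  [0, 10, 13, 0]
  [15, 0, 20, 15]
  [-5, 2, 0, -5]
  [3, 1, 8, 0]
D(4):
  [0, 1, 8, 0]
  [15, 0, 20, 15]
  [-5, -4, 0, -5]
  [3, 1, 8, 0]
Answer: M*[3][0] = 3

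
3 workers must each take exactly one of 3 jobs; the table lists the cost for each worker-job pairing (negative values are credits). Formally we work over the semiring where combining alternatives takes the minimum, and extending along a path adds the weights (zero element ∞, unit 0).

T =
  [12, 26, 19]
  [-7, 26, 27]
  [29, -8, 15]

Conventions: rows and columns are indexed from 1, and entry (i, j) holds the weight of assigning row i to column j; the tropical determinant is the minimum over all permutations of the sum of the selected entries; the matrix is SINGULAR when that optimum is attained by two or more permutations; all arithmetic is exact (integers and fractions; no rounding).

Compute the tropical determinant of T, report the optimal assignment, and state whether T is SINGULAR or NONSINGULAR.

σ = (1, 2, 3): 12 + 26 + 15 = 53
σ = (1, 3, 2): 12 + 27 + (-8) = 31
σ = (2, 1, 3): 26 + (-7) + 15 = 34
σ = (2, 3, 1): 26 + 27 + 29 = 82
σ = (3, 1, 2): 19 + (-7) + (-8) = 4
σ = (3, 2, 1): 19 + 26 + 29 = 74
Optimal value attained by: σ = (3, 1, 2).
Answer: det⊕(T) = 4; verdict: NONSINGULAR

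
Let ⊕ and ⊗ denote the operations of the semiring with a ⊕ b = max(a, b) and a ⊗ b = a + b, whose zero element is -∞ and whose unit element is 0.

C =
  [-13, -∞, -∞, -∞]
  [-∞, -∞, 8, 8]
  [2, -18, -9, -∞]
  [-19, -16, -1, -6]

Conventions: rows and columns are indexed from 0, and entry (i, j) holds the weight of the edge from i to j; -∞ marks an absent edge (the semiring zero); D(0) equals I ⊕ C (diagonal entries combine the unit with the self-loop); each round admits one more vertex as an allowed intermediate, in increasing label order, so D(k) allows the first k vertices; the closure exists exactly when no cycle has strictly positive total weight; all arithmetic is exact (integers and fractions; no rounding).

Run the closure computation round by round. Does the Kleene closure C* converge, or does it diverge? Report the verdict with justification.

D(0):
  [0, -∞, -∞, -∞]
  [-∞, 0, 8, 8]
  [2, -18, 0, -∞]
  [-19, -16, -1, 0]
D(1):
  [0, -∞, -∞, -∞]
  [-∞, 0, 8, 8]
  [2, -18, 0, -∞]
  [-19, -16, -1, 0]
D(2):
  [0, -∞, -∞, -∞]
  [-∞, 0, 8, 8]
  [2, -18, 0, -10]
  [-19, -16, -1, 0]
D(3):
  [0, -∞, -∞, -∞]
  [10, 0, 8, 8]
  [2, -18, 0, -10]
  [1, -16, -1, 0]
D(4):
  [0, -∞, -∞, -∞]
  [10, 0, 8, 8]
  [2, -18, 0, -10]
  [1, -16, -1, 0]
Key observation: every diagonal entry stays at the unit through all rounds, so no improving cycle exists.
Answer: CONVERGES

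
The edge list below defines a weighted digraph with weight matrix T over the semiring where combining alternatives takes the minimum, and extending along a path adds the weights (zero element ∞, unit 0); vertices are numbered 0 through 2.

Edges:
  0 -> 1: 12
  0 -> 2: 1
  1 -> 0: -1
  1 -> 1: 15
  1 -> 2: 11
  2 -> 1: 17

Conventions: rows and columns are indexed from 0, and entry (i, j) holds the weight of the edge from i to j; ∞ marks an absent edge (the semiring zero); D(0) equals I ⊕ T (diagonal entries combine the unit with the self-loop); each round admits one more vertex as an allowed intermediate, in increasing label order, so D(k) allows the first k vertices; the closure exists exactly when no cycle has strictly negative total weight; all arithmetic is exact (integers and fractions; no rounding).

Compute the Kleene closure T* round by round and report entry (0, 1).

D(0):
  [0, 12, 1]
  [-1, 0, 11]
  [∞, 17, 0]
D(1):
  [0, 12, 1]
  [-1, 0, 0]
  [∞, 17, 0]
D(2):
  [0, 12, 1]
  [-1, 0, 0]
  [16, 17, 0]
D(3):
  [0, 12, 1]
  [-1, 0, 0]
  [16, 17, 0]
Answer: T*[0][1] = 12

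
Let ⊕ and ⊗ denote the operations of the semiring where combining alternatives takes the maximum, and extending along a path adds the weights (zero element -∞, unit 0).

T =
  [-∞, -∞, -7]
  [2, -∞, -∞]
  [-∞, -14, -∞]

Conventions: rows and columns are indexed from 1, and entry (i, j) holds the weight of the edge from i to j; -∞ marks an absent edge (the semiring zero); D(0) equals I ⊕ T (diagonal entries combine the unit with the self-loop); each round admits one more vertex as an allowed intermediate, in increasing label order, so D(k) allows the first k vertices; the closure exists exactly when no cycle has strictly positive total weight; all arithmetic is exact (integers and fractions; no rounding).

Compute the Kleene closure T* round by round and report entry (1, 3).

D(0):
  [0, -∞, -7]
  [2, 0, -∞]
  [-∞, -14, 0]
D(1):
  [0, -∞, -7]
  [2, 0, -5]
  [-∞, -14, 0]
D(2):
  [0, -∞, -7]
  [2, 0, -5]
  [-12, -14, 0]
D(3):
  [0, -21, -7]
  [2, 0, -5]
  [-12, -14, 0]
Answer: T*[1][3] = -7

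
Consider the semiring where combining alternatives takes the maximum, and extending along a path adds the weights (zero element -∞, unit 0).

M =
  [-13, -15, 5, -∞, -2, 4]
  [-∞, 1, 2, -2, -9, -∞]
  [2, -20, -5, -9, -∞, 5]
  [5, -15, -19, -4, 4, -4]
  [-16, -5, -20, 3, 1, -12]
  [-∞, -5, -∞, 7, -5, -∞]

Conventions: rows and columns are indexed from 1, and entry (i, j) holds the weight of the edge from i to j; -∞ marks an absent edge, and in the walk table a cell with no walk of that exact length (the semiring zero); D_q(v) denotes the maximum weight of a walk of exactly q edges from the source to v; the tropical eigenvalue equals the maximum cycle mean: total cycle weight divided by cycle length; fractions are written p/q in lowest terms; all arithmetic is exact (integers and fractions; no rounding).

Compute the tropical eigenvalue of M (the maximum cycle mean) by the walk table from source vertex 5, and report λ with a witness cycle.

q=0: [-∞, -∞, -∞, -∞, 0, -∞]
q=1: [-16, -5, -20, 3, 1, -12]
q=2: [8, -4, -3, 4, 7, -1]
q=3: [9, 2, 13, 10, 8, 12]
q=4: [15, 7, 14, 19, 14, 18]
q=5: [24, 13, 20, 25, 23, 19]
q=6: [30, 18, 29, 26, 29, 28]
Optimal cycle mean attained by: cycle 1->3->6->4->1, total 5 + 5 + 7 + 5, length 4.
Answer: λ = 11/2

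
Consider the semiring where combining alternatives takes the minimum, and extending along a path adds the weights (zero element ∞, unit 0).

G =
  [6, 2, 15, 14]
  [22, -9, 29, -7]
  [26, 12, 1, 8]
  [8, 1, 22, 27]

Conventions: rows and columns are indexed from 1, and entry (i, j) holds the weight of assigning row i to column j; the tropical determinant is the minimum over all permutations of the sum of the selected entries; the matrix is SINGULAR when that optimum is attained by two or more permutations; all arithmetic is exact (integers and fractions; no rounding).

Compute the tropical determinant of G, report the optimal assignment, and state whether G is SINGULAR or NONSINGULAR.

σ = (1, 2, 3, 4): 6 + (-9) + 1 + 27 = 25
σ = (1, 2, 4, 3): 6 + (-9) + 8 + 22 = 27
σ = (1, 3, 2, 4): 6 + 29 + 12 + 27 = 74
σ = (1, 3, 4, 2): 6 + 29 + 8 + 1 = 44
σ = (1, 4, 2, 3): 6 + (-7) + 12 + 22 = 33
σ = (1, 4, 3, 2): 6 + (-7) + 1 + 1 = 1
σ = (2, 1, 3, 4): 2 + 22 + 1 + 27 = 52
σ = (2, 1, 4, 3): 2 + 22 + 8 + 22 = 54
σ = (2, 3, 1, 4): 2 + 29 + 26 + 27 = 84
σ = (2, 3, 4, 1): 2 + 29 + 8 + 8 = 47
σ = (2, 4, 1, 3): 2 + (-7) + 26 + 22 = 43
σ = (2, 4, 3, 1): 2 + (-7) + 1 + 8 = 4
σ = (3, 1, 2, 4): 15 + 22 + 12 + 27 = 76
σ = (3, 1, 4, 2): 15 + 22 + 8 + 1 = 46
σ = (3, 2, 1, 4): 15 + (-9) + 26 + 27 = 59
σ = (3, 2, 4, 1): 15 + (-9) + 8 + 8 = 22
σ = (3, 4, 1, 2): 15 + (-7) + 26 + 1 = 35
σ = (3, 4, 2, 1): 15 + (-7) + 12 + 8 = 28
σ = (4, 1, 2, 3): 14 + 22 + 12 + 22 = 70
σ = (4, 1, 3, 2): 14 + 22 + 1 + 1 = 38
σ = (4, 2, 1, 3): 14 + (-9) + 26 + 22 = 53
σ = (4, 2, 3, 1): 14 + (-9) + 1 + 8 = 14
σ = (4, 3, 1, 2): 14 + 29 + 26 + 1 = 70
σ = (4, 3, 2, 1): 14 + 29 + 12 + 8 = 63
Optimal value attained by: σ = (1, 4, 3, 2).
Answer: det⊕(G) = 1; verdict: NONSINGULAR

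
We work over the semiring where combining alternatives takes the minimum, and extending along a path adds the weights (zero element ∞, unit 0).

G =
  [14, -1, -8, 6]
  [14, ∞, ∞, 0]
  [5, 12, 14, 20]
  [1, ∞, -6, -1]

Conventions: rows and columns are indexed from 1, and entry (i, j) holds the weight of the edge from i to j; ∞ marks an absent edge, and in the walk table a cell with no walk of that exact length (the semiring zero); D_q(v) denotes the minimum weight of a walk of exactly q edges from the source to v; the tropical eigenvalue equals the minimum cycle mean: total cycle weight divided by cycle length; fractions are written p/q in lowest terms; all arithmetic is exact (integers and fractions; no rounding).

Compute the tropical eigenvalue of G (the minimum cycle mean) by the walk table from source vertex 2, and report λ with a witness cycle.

q=0: [∞, 0, ∞, ∞]
q=1: [14, ∞, ∞, 0]
q=2: [1, 13, -6, -1]
q=3: [-1, 0, -7, -2]
q=4: [-2, -2, -9, -3]
Optimal cycle mean attained by: cycle 1->3->1, total (-8) + 5, length 2.
Answer: λ = -3/2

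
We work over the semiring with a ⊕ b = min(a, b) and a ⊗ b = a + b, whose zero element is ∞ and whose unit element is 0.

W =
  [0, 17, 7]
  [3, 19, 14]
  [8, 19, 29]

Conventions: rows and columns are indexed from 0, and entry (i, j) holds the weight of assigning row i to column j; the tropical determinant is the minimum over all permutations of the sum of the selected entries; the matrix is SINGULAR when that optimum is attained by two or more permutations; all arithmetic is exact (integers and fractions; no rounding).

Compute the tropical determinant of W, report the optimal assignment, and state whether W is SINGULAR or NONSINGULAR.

σ = (0, 1, 2): 0 + 19 + 29 = 48
σ = (0, 2, 1): 0 + 14 + 19 = 33
σ = (1, 0, 2): 17 + 3 + 29 = 49
σ = (1, 2, 0): 17 + 14 + 8 = 39
σ = (2, 0, 1): 7 + 3 + 19 = 29
σ = (2, 1, 0): 7 + 19 + 8 = 34
Optimal value attained by: σ = (2, 0, 1).
Answer: det⊕(W) = 29; verdict: NONSINGULAR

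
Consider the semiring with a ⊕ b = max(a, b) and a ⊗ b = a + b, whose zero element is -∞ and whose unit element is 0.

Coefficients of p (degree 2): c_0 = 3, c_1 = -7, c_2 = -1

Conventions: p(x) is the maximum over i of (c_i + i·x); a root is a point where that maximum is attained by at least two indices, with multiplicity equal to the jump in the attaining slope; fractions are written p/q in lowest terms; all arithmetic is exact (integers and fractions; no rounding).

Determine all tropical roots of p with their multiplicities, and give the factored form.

hull edge (i=0, c=3) to (i=2, c=-1): slope -2, span 2
Factored form: p(x) = -1 ⊗ (x ⊕ 2) ⊗ (x ⊕ 2)
Answer: roots = 2 (mult 2)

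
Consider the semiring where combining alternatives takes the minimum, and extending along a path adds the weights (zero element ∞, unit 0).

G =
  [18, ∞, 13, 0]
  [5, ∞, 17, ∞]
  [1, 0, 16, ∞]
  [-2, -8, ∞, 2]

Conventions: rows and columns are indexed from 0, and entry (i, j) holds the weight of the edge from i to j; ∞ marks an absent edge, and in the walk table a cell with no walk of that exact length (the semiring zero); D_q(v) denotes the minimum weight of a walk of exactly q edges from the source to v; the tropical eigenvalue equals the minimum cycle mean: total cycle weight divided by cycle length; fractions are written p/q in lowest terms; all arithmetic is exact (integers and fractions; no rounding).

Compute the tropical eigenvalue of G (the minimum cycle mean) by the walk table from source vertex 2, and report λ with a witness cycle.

q=0: [∞, ∞, 0, ∞]
q=1: [1, 0, 16, ∞]
q=2: [5, 16, 14, 1]
q=3: [-1, -7, 18, 3]
q=4: [-2, -5, 10, -1]
Optimal cycle mean attained by: cycle 0->3->0, total 0 + (-2), length 2.
Answer: λ = -1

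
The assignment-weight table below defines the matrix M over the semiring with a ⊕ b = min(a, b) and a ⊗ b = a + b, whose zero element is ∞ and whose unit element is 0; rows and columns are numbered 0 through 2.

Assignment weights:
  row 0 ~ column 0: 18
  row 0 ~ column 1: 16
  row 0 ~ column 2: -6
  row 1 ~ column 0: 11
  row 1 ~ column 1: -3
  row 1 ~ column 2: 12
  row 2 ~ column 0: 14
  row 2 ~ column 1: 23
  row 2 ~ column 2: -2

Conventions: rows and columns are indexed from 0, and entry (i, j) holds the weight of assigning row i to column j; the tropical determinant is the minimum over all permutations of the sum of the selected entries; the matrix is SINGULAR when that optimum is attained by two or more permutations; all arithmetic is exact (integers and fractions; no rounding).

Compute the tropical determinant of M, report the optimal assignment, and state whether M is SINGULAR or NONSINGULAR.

σ = (0, 1, 2): 18 + (-3) + (-2) = 13
σ = (0, 2, 1): 18 + 12 + 23 = 53
σ = (1, 0, 2): 16 + 11 + (-2) = 25
σ = (1, 2, 0): 16 + 12 + 14 = 42
σ = (2, 0, 1): (-6) + 11 + 23 = 28
σ = (2, 1, 0): (-6) + (-3) + 14 = 5
Optimal value attained by: σ = (2, 1, 0).
Answer: det⊕(M) = 5; verdict: NONSINGULAR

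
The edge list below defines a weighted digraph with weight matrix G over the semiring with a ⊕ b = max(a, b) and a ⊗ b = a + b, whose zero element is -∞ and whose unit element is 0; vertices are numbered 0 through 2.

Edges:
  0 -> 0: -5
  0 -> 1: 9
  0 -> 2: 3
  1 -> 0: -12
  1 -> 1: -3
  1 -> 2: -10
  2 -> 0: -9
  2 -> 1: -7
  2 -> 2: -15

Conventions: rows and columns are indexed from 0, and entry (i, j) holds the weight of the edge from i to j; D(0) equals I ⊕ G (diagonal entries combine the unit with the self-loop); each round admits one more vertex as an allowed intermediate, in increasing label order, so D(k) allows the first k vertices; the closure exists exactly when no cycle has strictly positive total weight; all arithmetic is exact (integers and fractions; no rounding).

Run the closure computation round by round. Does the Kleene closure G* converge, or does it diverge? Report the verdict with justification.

D(0):
  [0, 9, 3]
  [-12, 0, -10]
  [-9, -7, 0]
D(1):
  [0, 9, 3]
  [-12, 0, -9]
  [-9, 0, 0]
D(2):
  [0, 9, 3]
  [-12, 0, -9]
  [-9, 0, 0]
D(3):
  [0, 9, 3]
  [-12, 0, -9]
  [-9, 0, 0]
Key observation: every diagonal entry stays at the unit through all rounds, so no improving cycle exists.
Answer: CONVERGES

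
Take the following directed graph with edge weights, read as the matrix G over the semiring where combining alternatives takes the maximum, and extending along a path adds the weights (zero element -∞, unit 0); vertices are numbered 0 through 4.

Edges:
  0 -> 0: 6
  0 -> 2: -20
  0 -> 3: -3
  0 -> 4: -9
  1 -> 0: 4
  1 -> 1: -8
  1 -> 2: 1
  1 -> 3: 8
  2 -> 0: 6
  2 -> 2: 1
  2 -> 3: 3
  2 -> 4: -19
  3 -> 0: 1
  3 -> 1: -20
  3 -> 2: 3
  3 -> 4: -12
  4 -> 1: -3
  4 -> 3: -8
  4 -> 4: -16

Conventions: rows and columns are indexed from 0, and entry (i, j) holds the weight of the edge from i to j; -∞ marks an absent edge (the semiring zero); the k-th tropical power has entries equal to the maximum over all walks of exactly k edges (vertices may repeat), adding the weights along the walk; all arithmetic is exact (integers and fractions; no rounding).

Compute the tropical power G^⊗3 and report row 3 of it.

G^⊗2:
  [12, -12, 0, 3, -3]
  [10, -12, 11, 4, -4]
  [12, -17, 6, 4, -3]
  [9, -15, 4, 6, -8]
  [1, -11, -2, 5, -20]
G^⊗3:
  [18, -6, 6, 9, 3]
  [17, -7, 12, 14, 1]
  [18, -6, 7, 9, 3]
  [15, -11, 9, 7, 0]
  [7, -15, 8, 1, -7]
Answer: row 3 of G^⊗3 = [15, -11, 9, 7, 0]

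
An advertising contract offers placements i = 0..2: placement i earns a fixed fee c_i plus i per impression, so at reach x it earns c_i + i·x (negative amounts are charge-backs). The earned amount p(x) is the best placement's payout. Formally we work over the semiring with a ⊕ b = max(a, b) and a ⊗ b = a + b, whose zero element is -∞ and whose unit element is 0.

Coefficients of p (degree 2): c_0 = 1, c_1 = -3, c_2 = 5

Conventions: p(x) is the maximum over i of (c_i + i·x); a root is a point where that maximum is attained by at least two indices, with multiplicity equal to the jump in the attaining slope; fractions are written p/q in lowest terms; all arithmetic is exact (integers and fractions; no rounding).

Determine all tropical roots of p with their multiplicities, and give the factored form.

hull edge (i=0, c=1) to (i=2, c=5): slope 2, span 2
Factored form: p(x) = 5 ⊗ (x ⊕ (-2)) ⊗ (x ⊕ (-2))
Answer: roots = -2 (mult 2)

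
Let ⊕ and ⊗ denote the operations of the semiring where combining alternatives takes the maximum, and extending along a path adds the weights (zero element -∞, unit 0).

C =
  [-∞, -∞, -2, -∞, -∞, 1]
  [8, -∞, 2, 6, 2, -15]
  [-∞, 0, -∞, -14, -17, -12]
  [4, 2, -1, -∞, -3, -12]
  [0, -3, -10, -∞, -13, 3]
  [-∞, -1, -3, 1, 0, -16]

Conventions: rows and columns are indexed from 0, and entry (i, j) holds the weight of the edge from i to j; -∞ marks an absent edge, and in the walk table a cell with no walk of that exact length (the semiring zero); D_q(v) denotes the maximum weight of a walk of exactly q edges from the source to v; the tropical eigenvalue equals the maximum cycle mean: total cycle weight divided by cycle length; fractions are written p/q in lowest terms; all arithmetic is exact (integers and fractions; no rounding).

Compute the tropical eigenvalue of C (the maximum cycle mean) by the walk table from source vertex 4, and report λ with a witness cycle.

q=0: [-∞, -∞, -∞, -∞, 0, -∞]
q=1: [0, -3, -10, -∞, -13, 3]
q=2: [5, 2, 0, 4, 3, 1]
q=3: [10, 6, 4, 8, 4, 6]
q=4: [14, 10, 8, 12, 8, 11]
q=5: [18, 14, 12, 16, 12, 15]
q=6: [22, 18, 16, 20, 16, 19]
Optimal cycle mean attained by: cycle 1->3->1, total 6 + 2, length 2.
Answer: λ = 4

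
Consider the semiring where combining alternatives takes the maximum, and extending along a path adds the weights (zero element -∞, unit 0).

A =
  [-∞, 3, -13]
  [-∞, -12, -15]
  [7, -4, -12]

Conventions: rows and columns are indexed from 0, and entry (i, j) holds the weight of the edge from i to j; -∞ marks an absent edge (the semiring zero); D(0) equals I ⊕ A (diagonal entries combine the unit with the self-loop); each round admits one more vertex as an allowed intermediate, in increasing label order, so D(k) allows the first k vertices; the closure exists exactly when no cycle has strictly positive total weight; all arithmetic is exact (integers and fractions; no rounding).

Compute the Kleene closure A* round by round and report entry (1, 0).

D(0):
  [0, 3, -13]
  [-∞, 0, -15]
  [7, -4, 0]
D(1):
  [0, 3, -13]
  [-∞, 0, -15]
  [7, 10, 0]
D(2):
  [0, 3, -12]
  [-∞, 0, -15]
  [7, 10, 0]
D(3):
  [0, 3, -12]
  [-8, 0, -15]
  [7, 10, 0]
Answer: A*[1][0] = -8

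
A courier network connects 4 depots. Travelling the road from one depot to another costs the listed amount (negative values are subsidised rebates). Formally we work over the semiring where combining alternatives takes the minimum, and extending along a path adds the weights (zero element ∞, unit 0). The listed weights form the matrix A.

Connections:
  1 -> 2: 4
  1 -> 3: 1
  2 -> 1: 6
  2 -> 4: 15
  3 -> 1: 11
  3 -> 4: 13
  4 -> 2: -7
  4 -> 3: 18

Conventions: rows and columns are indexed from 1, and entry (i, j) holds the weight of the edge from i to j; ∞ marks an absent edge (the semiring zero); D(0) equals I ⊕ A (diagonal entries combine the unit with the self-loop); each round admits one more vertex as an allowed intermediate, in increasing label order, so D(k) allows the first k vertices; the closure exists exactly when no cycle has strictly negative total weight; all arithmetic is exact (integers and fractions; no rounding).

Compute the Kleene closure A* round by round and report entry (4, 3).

D(0):
  [0, 4, 1, ∞]
  [6, 0, ∞, 15]
  [11, ∞, 0, 13]
  [∞, -7, 18, 0]
D(1):
  [0, 4, 1, ∞]
  [6, 0, 7, 15]
  [11, 15, 0, 13]
  [∞, -7, 18, 0]
D(2):
  [0, 4, 1, 19]
  [6, 0, 7, 15]
  [11, 15, 0, 13]
  [-1, -7, 0, 0]
D(3):
  [0, 4, 1, 14]
  [6, 0, 7, 15]
  [11, 15, 0, 13]
  [-1, -7, 0, 0]
D(4):
  [0, 4, 1, 14]
  [6, 0, 7, 15]
  [11, 6, 0, 13]
  [-1, -7, 0, 0]
Answer: A*[4][3] = 0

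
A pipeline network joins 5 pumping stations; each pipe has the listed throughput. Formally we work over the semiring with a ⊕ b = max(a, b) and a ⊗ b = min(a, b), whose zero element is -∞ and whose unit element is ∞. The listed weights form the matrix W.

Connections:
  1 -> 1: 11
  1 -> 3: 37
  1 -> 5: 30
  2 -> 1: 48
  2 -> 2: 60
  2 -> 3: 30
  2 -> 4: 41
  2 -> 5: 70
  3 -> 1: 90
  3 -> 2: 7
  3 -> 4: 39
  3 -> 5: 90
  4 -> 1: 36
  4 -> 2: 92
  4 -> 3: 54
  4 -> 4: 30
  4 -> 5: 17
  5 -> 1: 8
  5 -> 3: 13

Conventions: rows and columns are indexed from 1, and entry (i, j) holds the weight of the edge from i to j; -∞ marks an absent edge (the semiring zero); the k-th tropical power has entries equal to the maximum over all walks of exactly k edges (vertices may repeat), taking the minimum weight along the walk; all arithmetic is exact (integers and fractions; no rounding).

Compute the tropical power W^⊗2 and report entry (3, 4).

W^⊗2:
  [37, 7, 13, 37, 37]
  [48, 60, 41, 41, 60]
  [36, 39, 39, 30, 30]
  [54, 60, 36, 41, 70]
  [13, 7, 8, 13, 13]
Key observation: the optimum is the walk 3->4->4, with weight 39 min 30 = 30.
Optimal value attained by: walk 3->4->4.
Answer: (W^⊗2)[3][4] = 30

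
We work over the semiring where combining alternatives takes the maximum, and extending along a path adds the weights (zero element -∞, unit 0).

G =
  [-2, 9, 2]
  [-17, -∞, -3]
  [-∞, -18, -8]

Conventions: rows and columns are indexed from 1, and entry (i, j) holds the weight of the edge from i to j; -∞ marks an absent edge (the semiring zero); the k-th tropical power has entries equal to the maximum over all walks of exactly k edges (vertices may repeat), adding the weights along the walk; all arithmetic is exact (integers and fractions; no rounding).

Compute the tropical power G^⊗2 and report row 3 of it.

G^⊗2:
  [-4, 7, 6]
  [-19, -8, -11]
  [-35, -26, -16]
Answer: row 3 of G^⊗2 = [-35, -26, -16]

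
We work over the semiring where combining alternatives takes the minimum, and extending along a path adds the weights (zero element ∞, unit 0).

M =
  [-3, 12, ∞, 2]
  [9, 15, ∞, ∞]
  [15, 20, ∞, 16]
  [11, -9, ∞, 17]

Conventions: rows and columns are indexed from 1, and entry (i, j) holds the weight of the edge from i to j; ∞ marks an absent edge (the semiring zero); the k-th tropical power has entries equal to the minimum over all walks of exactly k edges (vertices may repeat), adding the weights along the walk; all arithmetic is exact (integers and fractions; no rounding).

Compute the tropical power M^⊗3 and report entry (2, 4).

M^⊗2:
  [-6, -7, ∞, -1]
  [6, 21, ∞, 11]
  [12, 7, ∞, 17]
  [0, 6, ∞, 13]
M^⊗3:
  [-9, -10, ∞, -4]
  [3, 2, ∞, 8]
  [9, 8, ∞, 14]
  [-3, 4, ∞, 2]
Key observation: the optimum is the walk 2->1->1->4, with weight 9 + (-3) + 2 = 8.
Optimal value attained by: walk 2->1->1->4.
Answer: (M^⊗3)[2][4] = 8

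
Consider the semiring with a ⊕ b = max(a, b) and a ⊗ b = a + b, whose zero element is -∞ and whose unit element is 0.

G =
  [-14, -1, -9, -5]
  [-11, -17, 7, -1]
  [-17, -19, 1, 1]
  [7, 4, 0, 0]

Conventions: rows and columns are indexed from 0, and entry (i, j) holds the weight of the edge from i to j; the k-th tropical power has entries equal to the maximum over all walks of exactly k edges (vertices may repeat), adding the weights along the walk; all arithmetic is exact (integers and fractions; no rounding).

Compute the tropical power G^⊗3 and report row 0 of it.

G^⊗2:
  [2, -1, 6, -2]
  [6, 3, 8, 8]
  [8, 5, 2, 2]
  [7, 6, 11, 3]
G^⊗3:
  [5, 2, 7, 7]
  [15, 12, 10, 9]
  [9, 7, 12, 4]
  [10, 7, 13, 12]
Answer: row 0 of G^⊗3 = [5, 2, 7, 7]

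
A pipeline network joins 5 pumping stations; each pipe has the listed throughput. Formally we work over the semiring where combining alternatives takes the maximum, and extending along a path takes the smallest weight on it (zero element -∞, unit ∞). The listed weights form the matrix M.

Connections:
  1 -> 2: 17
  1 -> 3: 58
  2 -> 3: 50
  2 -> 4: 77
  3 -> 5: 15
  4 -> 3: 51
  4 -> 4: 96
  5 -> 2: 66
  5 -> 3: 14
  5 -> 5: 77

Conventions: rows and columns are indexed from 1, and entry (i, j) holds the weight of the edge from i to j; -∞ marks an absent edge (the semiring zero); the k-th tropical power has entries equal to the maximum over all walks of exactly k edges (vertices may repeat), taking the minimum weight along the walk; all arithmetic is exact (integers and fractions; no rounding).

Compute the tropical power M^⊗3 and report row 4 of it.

M^⊗2:
  [-∞, -∞, 17, 17, 15]
  [-∞, -∞, 51, 77, 15]
  [-∞, 15, 14, -∞, 15]
  [-∞, -∞, 51, 96, 15]
  [-∞, 66, 50, 66, 77]
M^⊗3:
  [-∞, 15, 17, 17, 15]
  [-∞, 15, 51, 77, 15]
  [-∞, 15, 15, 15, 15]
  [-∞, 15, 51, 96, 15]
  [-∞, 66, 51, 66, 77]
Answer: row 4 of M^⊗3 = [-∞, 15, 51, 96, 15]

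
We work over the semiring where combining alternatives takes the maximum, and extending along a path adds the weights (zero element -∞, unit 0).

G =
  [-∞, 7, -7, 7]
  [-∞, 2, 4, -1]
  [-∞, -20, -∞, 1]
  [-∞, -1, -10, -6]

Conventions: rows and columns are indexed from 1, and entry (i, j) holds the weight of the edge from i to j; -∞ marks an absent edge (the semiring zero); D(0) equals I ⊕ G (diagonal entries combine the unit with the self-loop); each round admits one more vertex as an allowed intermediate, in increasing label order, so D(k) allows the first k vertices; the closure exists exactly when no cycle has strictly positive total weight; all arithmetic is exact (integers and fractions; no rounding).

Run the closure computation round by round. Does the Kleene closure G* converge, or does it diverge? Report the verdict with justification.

Detection: at round 0, diagonal entry (2, 2) turns strictly positive.
Key observation: the cycle 2->2 has total weight 2, which is strictly positive.
Answer: DIVERGES — positive cycle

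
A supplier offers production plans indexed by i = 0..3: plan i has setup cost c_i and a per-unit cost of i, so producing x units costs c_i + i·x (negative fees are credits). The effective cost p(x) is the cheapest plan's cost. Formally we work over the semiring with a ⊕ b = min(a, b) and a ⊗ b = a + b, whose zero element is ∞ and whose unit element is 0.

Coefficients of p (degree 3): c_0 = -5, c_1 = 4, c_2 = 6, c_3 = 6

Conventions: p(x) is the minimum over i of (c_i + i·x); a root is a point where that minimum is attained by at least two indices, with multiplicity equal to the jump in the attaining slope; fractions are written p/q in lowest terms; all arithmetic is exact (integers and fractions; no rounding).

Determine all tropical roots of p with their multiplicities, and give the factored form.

hull edge (i=0, c=-5) to (i=3, c=6): slope 11/3, span 3
Factored form: p(x) = 6 ⊗ (x ⊕ (-11/3)) ⊗ (x ⊕ (-11/3)) ⊗ (x ⊕ (-11/3))
Answer: roots = -11/3 (mult 3)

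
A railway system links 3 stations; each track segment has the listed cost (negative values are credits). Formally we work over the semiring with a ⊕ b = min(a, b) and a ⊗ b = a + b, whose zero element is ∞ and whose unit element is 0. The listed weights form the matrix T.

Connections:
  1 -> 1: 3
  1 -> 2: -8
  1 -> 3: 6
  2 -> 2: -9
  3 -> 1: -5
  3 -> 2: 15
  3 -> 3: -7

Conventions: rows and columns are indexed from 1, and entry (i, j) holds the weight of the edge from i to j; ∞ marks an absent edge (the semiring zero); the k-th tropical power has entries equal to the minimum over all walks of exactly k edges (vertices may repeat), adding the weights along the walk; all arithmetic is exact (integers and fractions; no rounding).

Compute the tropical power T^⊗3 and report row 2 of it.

T^⊗2:
  [1, -17, -1]
  [∞, -18, ∞]
  [-12, -13, -14]
T^⊗3:
  [-6, -26, -8]
  [∞, -27, ∞]
  [-19, -22, -21]
Answer: row 2 of T^⊗3 = [∞, -27, ∞]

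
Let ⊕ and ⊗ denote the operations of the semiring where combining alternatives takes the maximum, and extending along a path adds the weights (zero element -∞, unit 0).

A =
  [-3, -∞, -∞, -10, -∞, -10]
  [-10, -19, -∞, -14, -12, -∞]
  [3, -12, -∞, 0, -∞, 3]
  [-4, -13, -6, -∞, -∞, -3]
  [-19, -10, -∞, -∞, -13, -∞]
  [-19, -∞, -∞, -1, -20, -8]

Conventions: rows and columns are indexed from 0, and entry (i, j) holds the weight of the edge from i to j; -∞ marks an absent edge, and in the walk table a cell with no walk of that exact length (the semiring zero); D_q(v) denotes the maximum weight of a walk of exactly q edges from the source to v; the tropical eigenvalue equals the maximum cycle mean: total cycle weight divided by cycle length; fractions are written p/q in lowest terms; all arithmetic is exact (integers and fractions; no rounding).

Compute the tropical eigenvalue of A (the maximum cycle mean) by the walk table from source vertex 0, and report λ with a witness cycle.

q=0: [0, -∞, -∞, -∞, -∞, -∞]
q=1: [-3, -∞, -∞, -10, -∞, -10]
q=2: [-6, -23, -16, -11, -30, -13]
q=3: [-9, -24, -17, -14, -33, -13]
q=4: [-12, -27, -20, -14, -33, -14]
q=5: [-15, -27, -20, -15, -34, -17]
q=6: [-17, -28, -21, -18, -37, -17]
Optimal cycle mean attained by: cycle 2->5->3->2, total 3 + (-1) + (-6), length 3.
Answer: λ = -4/3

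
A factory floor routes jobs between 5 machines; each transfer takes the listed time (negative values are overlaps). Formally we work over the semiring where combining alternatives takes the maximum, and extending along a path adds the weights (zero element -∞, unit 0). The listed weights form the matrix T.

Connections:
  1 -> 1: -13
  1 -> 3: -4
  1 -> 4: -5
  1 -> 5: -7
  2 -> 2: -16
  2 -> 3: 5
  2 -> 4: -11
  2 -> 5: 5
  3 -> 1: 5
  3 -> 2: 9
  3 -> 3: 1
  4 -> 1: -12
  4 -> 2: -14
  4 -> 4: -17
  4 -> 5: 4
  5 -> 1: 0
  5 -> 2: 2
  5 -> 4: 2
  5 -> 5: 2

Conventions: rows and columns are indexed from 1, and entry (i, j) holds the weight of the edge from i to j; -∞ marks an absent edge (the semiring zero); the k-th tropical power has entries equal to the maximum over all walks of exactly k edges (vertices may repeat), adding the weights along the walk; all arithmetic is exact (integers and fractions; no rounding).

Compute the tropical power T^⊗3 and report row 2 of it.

T^⊗2:
  [1, 5, -3, -5, -1]
  [10, 14, 6, 7, 7]
  [6, 10, 14, 0, 14]
  [4, 6, -9, 6, 6]
  [2, 4, 7, 4, 7]
T^⊗3:
  [2, 6, 10, 1, 10]
  [11, 15, 19, 9, 19]
  [19, 23, 15, 16, 16]
  [6, 8, 11, 8, 11]
  [12, 16, 9, 9, 9]
Answer: row 2 of T^⊗3 = [11, 15, 19, 9, 19]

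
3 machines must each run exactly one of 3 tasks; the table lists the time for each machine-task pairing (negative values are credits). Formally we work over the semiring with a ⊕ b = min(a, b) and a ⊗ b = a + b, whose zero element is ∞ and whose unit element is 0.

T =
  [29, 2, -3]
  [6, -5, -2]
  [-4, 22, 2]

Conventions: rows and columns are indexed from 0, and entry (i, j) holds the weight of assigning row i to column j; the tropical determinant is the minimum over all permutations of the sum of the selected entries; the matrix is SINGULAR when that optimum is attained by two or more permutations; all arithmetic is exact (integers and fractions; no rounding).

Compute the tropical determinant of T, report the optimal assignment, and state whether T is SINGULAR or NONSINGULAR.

σ = (0, 1, 2): 29 + (-5) + 2 = 26
σ = (0, 2, 1): 29 + (-2) + 22 = 49
σ = (1, 0, 2): 2 + 6 + 2 = 10
σ = (1, 2, 0): 2 + (-2) + (-4) = -4
σ = (2, 0, 1): (-3) + 6 + 22 = 25
σ = (2, 1, 0): (-3) + (-5) + (-4) = -12
Optimal value attained by: σ = (2, 1, 0).
Answer: det⊕(T) = -12; verdict: NONSINGULAR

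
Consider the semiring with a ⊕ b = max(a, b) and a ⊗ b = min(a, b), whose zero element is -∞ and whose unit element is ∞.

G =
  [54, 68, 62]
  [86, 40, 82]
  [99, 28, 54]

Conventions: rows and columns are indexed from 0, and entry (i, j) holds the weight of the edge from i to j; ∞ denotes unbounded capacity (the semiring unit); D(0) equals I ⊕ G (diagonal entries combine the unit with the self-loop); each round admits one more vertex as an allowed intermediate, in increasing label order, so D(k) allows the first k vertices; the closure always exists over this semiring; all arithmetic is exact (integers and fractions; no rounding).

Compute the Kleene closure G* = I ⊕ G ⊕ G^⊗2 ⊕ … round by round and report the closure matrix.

D(0):
  [∞, 68, 62]
  [86, ∞, 82]
  [99, 28, ∞]
D(1):
  [∞, 68, 62]
  [86, ∞, 82]
  [99, 68, ∞]
D(2):
  [∞, 68, 68]
  [86, ∞, 82]
  [99, 68, ∞]
D(3):
  [∞, 68, 68]
  [86, ∞, 82]
  [99, 68, ∞]
Answer: G* = [[∞, 68, 68], [86, ∞, 82], [99, 68, ∞]]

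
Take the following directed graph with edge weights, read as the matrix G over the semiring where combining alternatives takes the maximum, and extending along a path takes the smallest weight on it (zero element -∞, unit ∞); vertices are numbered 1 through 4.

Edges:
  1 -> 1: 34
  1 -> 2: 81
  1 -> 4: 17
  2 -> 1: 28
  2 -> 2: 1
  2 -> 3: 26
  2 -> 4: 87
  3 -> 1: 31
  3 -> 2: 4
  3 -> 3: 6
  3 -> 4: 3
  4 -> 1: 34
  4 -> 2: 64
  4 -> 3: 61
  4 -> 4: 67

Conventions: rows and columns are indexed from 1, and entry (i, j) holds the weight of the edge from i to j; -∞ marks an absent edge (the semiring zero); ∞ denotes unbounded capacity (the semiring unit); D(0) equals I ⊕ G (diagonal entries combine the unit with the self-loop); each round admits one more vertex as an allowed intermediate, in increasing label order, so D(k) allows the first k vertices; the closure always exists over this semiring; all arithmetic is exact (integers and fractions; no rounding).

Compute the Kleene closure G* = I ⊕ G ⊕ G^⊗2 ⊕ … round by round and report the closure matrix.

D(0):
  [∞, 81, -∞, 17]
  [28, ∞, 26, 87]
  [31, 4, ∞, 3]
  [34, 64, 61, ∞]
D(1):
  [∞, 81, -∞, 17]
  [28, ∞, 26, 87]
  [31, 31, ∞, 17]
  [34, 64, 61, ∞]
D(2):
  [∞, 81, 26, 81]
  [28, ∞, 26, 87]
  [31, 31, ∞, 31]
  [34, 64, 61, ∞]
D(3):
  [∞, 81, 26, 81]
  [28, ∞, 26, 87]
  [31, 31, ∞, 31]
  [34, 64, 61, ∞]
D(4):
  [∞, 81, 61, 81]
  [34, ∞, 61, 87]
  [31, 31, ∞, 31]
  [34, 64, 61, ∞]
Answer: G* = [[∞, 81, 61, 81], [34, ∞, 61, 87], [31, 31, ∞, 31], [34, 64, 61, ∞]]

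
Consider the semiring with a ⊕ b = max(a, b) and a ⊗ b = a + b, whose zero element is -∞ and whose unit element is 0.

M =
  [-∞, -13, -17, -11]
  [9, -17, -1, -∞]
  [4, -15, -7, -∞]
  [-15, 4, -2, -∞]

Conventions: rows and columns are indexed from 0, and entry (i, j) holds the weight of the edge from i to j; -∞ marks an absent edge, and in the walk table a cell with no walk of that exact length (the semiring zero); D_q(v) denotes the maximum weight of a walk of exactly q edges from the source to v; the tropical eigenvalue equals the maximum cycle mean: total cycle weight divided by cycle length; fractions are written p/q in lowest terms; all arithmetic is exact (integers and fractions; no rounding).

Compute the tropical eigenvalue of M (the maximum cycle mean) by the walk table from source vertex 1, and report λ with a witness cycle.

q=0: [-∞, 0, -∞, -∞]
q=1: [9, -17, -1, -∞]
q=2: [3, -4, -8, -2]
q=3: [5, 2, -4, -8]
q=4: [11, -4, 1, -6]
Optimal cycle mean attained by: cycle 0->3->1->0, total (-11) + 4 + 9, length 3.
Answer: λ = 2/3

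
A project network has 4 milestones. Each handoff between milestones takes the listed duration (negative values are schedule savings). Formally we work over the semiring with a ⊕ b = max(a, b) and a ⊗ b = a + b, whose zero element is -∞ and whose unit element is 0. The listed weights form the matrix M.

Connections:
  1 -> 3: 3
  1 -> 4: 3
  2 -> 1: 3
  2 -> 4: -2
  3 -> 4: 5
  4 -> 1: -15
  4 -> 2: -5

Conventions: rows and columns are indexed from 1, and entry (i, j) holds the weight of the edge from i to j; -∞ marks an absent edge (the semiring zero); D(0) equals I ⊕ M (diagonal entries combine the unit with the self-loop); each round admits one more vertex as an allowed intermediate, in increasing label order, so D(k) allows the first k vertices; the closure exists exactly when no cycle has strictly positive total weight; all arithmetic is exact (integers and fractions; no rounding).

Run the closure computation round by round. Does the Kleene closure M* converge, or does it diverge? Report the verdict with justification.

D(0):
  [0, -∞, 3, 3]
  [3, 0, -∞, -2]
  [-∞, -∞, 0, 5]
  [-15, -5, -∞, 0]
D(1):
  [0, -∞, 3, 3]
  [3, 0, 6, 6]
  [-∞, -∞, 0, 5]
  [-15, -5, -12, 0]
Detection: at round 2, diagonal entry (4, 4) turns strictly positive.
Key observation: the cycle 4->2->1->4 has total weight (-5) + 3 + 3, which is strictly positive.
Answer: DIVERGES — positive cycle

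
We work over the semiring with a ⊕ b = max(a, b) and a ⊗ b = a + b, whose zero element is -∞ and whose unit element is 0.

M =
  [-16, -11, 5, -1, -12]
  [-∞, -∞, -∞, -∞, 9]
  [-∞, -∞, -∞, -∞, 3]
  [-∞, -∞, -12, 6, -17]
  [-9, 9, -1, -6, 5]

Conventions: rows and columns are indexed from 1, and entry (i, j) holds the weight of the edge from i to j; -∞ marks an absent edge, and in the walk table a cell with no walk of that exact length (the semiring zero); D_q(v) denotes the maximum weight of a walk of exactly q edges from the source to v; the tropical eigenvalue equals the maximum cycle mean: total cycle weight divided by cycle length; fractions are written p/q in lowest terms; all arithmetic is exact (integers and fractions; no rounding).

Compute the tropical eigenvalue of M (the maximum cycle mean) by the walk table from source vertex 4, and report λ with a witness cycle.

q=0: [-∞, -∞, -∞, 0, -∞]
q=1: [-∞, -∞, -12, 6, -17]
q=2: [-26, -8, -6, 12, -9]
q=3: [-18, 0, 0, 18, 1]
q=4: [-8, 10, 6, 24, 9]
q=5: [0, 18, 12, 30, 19]
Optimal cycle mean attained by: cycle 2->5->2, total 9 + 9, length 2.
Answer: λ = 9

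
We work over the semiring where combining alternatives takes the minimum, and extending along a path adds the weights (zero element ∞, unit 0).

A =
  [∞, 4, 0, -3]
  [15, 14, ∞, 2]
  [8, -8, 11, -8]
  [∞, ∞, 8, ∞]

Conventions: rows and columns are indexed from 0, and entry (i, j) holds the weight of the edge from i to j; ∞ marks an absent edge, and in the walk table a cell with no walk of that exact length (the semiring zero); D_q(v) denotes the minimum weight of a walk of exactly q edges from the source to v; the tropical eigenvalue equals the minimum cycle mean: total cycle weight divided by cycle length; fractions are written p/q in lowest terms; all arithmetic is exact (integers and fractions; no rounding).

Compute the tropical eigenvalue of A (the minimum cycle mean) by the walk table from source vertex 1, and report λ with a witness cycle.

q=0: [∞, 0, ∞, ∞]
q=1: [15, 14, ∞, 2]
q=2: [29, 19, 10, 12]
q=3: [18, 2, 20, 2]
q=4: [17, 12, 10, 4]
Optimal cycle mean attained by: cycle 2->3->2, total (-8) + 8, length 2.
Answer: λ = 0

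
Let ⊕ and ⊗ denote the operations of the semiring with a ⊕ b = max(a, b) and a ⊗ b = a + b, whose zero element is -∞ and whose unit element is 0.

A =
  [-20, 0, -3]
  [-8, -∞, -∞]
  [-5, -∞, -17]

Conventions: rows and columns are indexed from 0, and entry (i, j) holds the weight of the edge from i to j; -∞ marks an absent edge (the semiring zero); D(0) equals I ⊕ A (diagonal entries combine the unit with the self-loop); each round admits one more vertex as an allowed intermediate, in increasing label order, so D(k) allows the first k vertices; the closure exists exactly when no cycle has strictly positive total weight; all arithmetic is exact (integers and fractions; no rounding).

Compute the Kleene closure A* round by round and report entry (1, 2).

D(0):
  [0, 0, -3]
  [-8, 0, -∞]
  [-5, -∞, 0]
D(1):
  [0, 0, -3]
  [-8, 0, -11]
  [-5, -5, 0]
D(2):
  [0, 0, -3]
  [-8, 0, -11]
  [-5, -5, 0]
D(3):
  [0, 0, -3]
  [-8, 0, -11]
  [-5, -5, 0]
Answer: A*[1][2] = -11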